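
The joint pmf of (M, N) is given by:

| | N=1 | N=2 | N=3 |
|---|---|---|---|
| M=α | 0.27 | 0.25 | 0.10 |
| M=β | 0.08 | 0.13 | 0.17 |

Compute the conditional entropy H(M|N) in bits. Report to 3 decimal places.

0.880 bits

Chain rule: H(M|N) = H(M,N) − H(N).
Marginals: p(M) = (0.6200, 0.3800), p(N) = (0.3500, 0.3800, 0.2700).
H(M,N) = 2.4510 bits; H(N) = 1.5706 bits.
H(M|N) = 2.4510 − 1.5706 = 0.880 bits.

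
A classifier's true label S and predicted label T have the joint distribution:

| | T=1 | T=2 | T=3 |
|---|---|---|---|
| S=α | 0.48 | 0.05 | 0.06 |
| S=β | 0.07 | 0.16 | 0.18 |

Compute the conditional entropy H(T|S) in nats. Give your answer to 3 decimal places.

Marginals: p(S) = (0.5900, 0.4100), p(T) = (0.5500, 0.2100, 0.2400).
H(T|S) = Σ p(S) · H(T|S=·).
  S=α: p=0.5900, H(T|S=α) = 0.6095
  S=β: p=0.4100, H(T|S=β) = 1.0304
Weighted sum = 0.782 nats.

0.782 nats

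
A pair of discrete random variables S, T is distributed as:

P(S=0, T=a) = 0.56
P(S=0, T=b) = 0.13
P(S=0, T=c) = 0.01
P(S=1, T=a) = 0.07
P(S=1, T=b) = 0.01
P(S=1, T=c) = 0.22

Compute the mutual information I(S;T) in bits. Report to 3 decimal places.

0.453 bits

Marginals: p(S) = (0.7000, 0.3000), p(T) = (0.6300, 0.1400, 0.2300).
I(S;T) = H(S) + H(T) − H(S,T).
H(S) = 0.8813, H(T) = 1.3047, H(S,T) = 1.7331.
I(S;T) = 0.8813 + 1.3047 − 1.7331 = 0.453 bits.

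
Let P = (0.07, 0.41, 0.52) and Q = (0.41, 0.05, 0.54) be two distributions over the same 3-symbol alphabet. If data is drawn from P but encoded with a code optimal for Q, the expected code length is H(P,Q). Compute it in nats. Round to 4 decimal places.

H(P,Q) = −Σ p·ln q.
  −0.07·ln(0.41) = 0.06241
  −0.41·ln(0.05) = 1.22825
  −0.52·ln(0.54) = 0.32042
H(P,Q) = 1.6111 nats.

1.6111 nats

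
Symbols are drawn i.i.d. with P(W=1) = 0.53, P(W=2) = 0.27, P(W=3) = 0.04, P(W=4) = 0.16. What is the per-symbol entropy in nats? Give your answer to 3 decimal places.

H(W) = −Σ p·ln p.
  −(0.53)·ln(0.53) = 0.3365
  −(0.27)·ln(0.27) = 0.3535
  −(0.04)·ln(0.04) = 0.1288
  −(0.16)·ln(0.16) = 0.2932
Sum: 0.3365 + 0.3535 + 0.1288 + 0.2932 = 1.112 nats.

1.112 nats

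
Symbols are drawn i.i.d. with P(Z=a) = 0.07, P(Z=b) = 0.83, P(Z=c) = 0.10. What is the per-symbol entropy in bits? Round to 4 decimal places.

0.8239 bits

H(Z) = −Σ p·log₂ p.
  −(0.07)·log₂(0.07) = 0.26856
  −(0.83)·log₂(0.83) = 0.22312
  −(0.10)·log₂(0.10) = 0.33219
Sum: 0.26856 + 0.22312 + 0.33219 = 0.8239 bits.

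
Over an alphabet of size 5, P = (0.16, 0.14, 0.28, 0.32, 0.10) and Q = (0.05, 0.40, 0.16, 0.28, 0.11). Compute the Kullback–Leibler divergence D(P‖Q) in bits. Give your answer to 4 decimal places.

0.3304 bits

D(P‖Q) = Σ p·log₂(p/q).
  0.16·log₂(0.16/0.05) = 0.26849
  0.14·log₂(0.14/0.40) = -0.21204
  0.28·log₂(0.28/0.16) = 0.22606
  0.32·log₂(0.32/0.28) = 0.06165
  0.10·log₂(0.10/0.11) = -0.01375
D(P‖Q) = 0.3304 bits.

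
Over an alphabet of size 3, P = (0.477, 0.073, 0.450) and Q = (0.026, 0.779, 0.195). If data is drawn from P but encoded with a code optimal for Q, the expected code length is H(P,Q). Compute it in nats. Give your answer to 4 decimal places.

H(P,Q) = −Σ p·ln q.
  −0.477·ln(0.026) = 1.74089
  −0.073·ln(0.779) = 0.01823
  −0.450·ln(0.195) = 0.73564
H(P,Q) = 2.4948 nats.

2.4948 nats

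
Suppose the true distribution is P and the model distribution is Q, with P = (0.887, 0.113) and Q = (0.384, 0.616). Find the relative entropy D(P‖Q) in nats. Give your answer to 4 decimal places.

0.5510 nats

D(P‖Q) = Σ p·ln(p/q).
  0.887·ln(0.887/0.384) = 0.74260
  0.113·ln(0.113/0.616) = -0.19163
D(P‖Q) = 0.5510 nats.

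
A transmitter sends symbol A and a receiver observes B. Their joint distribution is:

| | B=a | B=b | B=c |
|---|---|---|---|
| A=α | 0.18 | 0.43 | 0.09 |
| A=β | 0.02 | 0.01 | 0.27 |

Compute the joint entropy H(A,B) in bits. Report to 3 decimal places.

1.971 bits

H(A,B) = −Σ p(x,y)·log₂ p(x,y) over all 6 cells.
  cell (α,a): −0.18·log₂0.18 = 0.4453
  cell (α,b): −0.43·log₂0.43 = 0.5236
  cell (α,c): −0.09·log₂0.09 = 0.3127
  cell (β,a): −0.02·log₂0.02 = 0.1129
  cell (β,b): −0.01·log₂0.01 = 0.0664
  cell (β,c): −0.27·log₂0.27 = 0.5100
Sum = 1.971 bits.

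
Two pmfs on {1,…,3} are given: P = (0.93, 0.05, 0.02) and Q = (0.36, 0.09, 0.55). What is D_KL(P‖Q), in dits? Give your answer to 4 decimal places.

D(P‖Q) = Σ p·log₁₀(p/q).
  0.93·log₁₀(0.93/0.36) = 0.38333
  0.05·log₁₀(0.05/0.09) = -0.01276
  0.02·log₁₀(0.02/0.55) = -0.02879
D(P‖Q) = 0.3418 dits.

0.3418 dits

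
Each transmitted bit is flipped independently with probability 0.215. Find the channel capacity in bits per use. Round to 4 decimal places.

Binary symmetric channel: C = 1 − h₂(ε) where h₂ is the binary entropy function.
h₂(0.215) = −0.215·log₂0.215 − 0.785·log₂0.785 = 0.7509.
C = 1 − 0.7509 = 0.2491 bits per channel use.

0.2491 bits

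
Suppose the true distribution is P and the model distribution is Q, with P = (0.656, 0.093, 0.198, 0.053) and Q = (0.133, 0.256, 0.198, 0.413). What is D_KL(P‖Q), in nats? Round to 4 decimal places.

0.8439 nats

D(P‖Q) = Σ p·ln(p/q).
  0.656·ln(0.656/0.133) = 1.04685
  0.093·ln(0.093/0.256) = -0.09417
  0.198·ln(0.198/0.198) = 0.00000
  0.053·ln(0.053/0.413) = -0.10882
D(P‖Q) = 0.8439 nats.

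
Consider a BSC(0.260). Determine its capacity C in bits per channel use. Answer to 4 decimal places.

Binary symmetric channel: C = 1 − h₂(ε) where h₂ is the binary entropy function.
h₂(0.260) = −0.260·log₂0.260 − 0.740·log₂0.740 = 0.8267.
C = 1 − 0.8267 = 0.1733 bits per channel use.

0.1733 bits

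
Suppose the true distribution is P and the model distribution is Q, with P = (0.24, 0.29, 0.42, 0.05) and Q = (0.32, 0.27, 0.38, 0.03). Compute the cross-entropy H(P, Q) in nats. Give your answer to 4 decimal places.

H(P,Q) = −Σ p·ln q.
  −0.24·ln(0.32) = 0.27346
  −0.29·ln(0.27) = 0.37971
  −0.42·ln(0.38) = 0.40639
  −0.05·ln(0.03) = 0.17533
H(P,Q) = 1.2349 nats.

1.2349 nats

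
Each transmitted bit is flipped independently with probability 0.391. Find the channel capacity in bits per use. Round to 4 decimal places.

Binary symmetric channel: C = 1 − h₂(ε) where h₂ is the binary entropy function.
h₂(0.391) = −0.391·log₂0.391 − 0.609·log₂0.609 = 0.9654.
C = 1 − 0.9654 = 0.0346 bits per channel use.

0.0346 bits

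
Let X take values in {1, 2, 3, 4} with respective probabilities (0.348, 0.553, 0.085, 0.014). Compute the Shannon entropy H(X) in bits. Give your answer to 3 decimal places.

1.391 bits

H(X) = −Σ p·log₂ p.
  −(0.348)·log₂(0.348) = 0.5299
  −(0.553)·log₂(0.553) = 0.4726
  −(0.085)·log₂(0.085) = 0.3023
  −(0.014)·log₂(0.014) = 0.0862
Sum: 0.5299 + 0.4726 + 0.3023 + 0.0862 = 1.391 bits.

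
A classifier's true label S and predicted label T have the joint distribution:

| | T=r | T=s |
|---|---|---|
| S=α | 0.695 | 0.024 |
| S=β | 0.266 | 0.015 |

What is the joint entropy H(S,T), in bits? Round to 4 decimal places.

H(S,T) = −Σ p(x,y)·log₂ p(x,y) over all 4 cells.
  cell (α,r): −0.695·log₂0.695 = 0.36482
  cell (α,s): −0.024·log₂0.024 = 0.12914
  cell (β,r): −0.266·log₂0.266 = 0.50819
  cell (β,s): −0.015·log₂0.015 = 0.09088
Sum = 1.0930 bits.

1.0930 bits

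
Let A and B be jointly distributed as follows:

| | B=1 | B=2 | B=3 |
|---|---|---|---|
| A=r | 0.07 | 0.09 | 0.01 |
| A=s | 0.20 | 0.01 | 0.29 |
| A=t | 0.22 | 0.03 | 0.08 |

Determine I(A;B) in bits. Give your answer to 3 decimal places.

0.260 bits

Marginals: p(A) = (0.1700, 0.5000, 0.3300), p(B) = (0.4900, 0.1300, 0.3800).
I(A;B) = H(A) + H(B) − H(A,B).
H(A) = 1.4624, H(B) = 1.4174, H(A,B) = 2.6202.
I(A;B) = 1.4624 + 1.4174 − 2.6202 = 0.260 bits.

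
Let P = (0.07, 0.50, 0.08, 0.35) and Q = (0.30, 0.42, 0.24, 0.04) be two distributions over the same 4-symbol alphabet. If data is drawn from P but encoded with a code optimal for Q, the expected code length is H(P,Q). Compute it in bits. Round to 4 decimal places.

H(P,Q) = −Σ p·log₂ q.
  −0.07·log₂(0.30) = 0.12159
  −0.50·log₂(0.42) = 0.62577
  −0.08·log₂(0.24) = 0.16471
  −0.35·log₂(0.04) = 1.62535
H(P,Q) = 2.5374 bits.

2.5374 bits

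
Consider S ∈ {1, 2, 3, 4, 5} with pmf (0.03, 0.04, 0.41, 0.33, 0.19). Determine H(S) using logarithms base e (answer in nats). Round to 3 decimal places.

H(S) = −Σ p·ln p.
  −(0.03)·ln(0.03) = 0.1052
  −(0.04)·ln(0.04) = 0.1288
  −(0.41)·ln(0.41) = 0.3656
  −(0.33)·ln(0.33) = 0.3659
  −(0.19)·ln(0.19) = 0.3155
Sum: 0.1052 + 0.1288 + 0.3656 + 0.3659 + 0.3155 = 1.281 nats.

1.281 nats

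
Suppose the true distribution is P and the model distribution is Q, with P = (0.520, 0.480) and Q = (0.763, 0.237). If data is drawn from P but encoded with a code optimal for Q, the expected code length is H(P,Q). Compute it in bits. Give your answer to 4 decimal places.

1.1999 bits

H(P,Q) = −Σ p·log₂ q.
  −0.520·log₂(0.763) = 0.20293
  −0.480·log₂(0.237) = 0.99698
H(P,Q) = 1.1999 bits.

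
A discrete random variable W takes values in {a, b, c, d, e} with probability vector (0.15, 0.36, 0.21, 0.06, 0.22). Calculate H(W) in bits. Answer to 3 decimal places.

2.138 bits

H(W) = −Σ p·log₂ p.
  −(0.15)·log₂(0.15) = 0.4105
  −(0.36)·log₂(0.36) = 0.5306
  −(0.21)·log₂(0.21) = 0.4728
  −(0.06)·log₂(0.06) = 0.2435
  −(0.22)·log₂(0.22) = 0.4806
Sum: 0.4105 + 0.5306 + 0.4728 + 0.2435 + 0.4806 = 2.138 bits.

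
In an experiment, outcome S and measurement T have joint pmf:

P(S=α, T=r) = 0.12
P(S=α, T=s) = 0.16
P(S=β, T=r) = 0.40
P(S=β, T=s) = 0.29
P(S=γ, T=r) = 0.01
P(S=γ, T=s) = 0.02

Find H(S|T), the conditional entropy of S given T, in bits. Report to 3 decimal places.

Marginals: p(S) = (0.2800, 0.6900, 0.0300), p(T) = (0.5300, 0.4700).
H(S|T) = Σ p(T) · H(S|T=·).
  T=r: p=0.5300, H(S|T=r) = 0.8997
  T=s: p=0.4700, H(S|T=s) = 1.1529
Weighted sum = 1.019 bits.

1.019 bits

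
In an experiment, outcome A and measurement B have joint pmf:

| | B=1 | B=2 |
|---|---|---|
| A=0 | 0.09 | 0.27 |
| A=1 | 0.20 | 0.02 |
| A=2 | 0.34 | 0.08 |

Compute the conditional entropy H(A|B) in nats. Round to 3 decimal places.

Chain rule: H(A|B) = H(A,B) − H(B).
Marginals: p(A) = (0.3600, 0.2200, 0.4200), p(B) = (0.6300, 0.3700).
H(A,B) = 1.5392 nats; H(B) = 0.6590 nats.
H(A|B) = 1.5392 − 0.6590 = 0.880 nats.

0.880 nats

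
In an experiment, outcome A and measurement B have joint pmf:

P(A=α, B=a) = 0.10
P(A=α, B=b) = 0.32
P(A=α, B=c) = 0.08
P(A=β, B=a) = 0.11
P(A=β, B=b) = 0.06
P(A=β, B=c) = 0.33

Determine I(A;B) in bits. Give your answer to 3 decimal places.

Marginals: p(A) = (0.5000, 0.5000), p(B) = (0.2100, 0.3800, 0.4100).
I(A;B) = Σ p(x,y)·log₂[p(x,y)/(p(x)p(y))].
  (α,a): 0.10·log₂(0.9524) = -0.0070
  (α,b): 0.32·log₂(1.6842) = 0.2407
  (α,c): 0.08·log₂(0.3902) = -0.1086
  (β,a): 0.11·log₂(1.0476) = 0.0074
  (β,b): 0.06·log₂(0.3158) = -0.0998
  (β,c): 0.33·log₂(1.6098) = 0.2267
Sum = 0.259 bits.

0.259 bits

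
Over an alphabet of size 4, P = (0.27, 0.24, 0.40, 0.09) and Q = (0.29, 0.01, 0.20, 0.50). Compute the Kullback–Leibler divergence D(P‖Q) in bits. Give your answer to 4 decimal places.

1.2499 bits

D(P‖Q) = Σ p·log₂(p/q).
  0.27·log₂(0.27/0.29) = -0.02784
  0.24·log₂(0.24/0.01) = 1.10039
  0.40·log₂(0.40/0.20) = 0.40000
  0.09·log₂(0.09/0.50) = -0.22265
D(P‖Q) = 1.2499 bits.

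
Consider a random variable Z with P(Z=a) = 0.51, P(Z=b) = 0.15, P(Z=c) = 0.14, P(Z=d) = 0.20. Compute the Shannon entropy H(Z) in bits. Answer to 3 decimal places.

1.767 bits

H(Z) = −Σ p·log₂ p.
  −(0.51)·log₂(0.51) = 0.4954
  −(0.15)·log₂(0.15) = 0.4105
  −(0.14)·log₂(0.14) = 0.3971
  −(0.20)·log₂(0.20) = 0.4644
Sum: 0.4954 + 0.4105 + 0.3971 + 0.4644 = 1.767 bits.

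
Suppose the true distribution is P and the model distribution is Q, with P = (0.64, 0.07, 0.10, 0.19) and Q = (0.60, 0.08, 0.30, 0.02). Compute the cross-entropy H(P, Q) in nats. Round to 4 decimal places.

1.3674 nats

H(P,Q) = −Σ p·ln q.
  −0.64·ln(0.60) = 0.32693
  −0.07·ln(0.08) = 0.17680
  −0.10·ln(0.30) = 0.12040
  −0.19·ln(0.02) = 0.74328
H(P,Q) = 1.3674 nats.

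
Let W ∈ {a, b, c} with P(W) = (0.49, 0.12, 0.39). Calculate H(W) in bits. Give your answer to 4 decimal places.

1.4011 bits

H(W) = −Σ p·log₂ p.
  −(0.49)·log₂(0.49) = 0.50428
  −(0.12)·log₂(0.12) = 0.36707
  −(0.39)·log₂(0.39) = 0.52980
Sum: 0.50428 + 0.36707 + 0.52980 = 1.4011 bits.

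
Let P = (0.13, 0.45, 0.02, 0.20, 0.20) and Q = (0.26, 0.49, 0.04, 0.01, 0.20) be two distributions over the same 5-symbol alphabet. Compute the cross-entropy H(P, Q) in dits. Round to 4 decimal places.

H(P,Q) = −Σ p·log₁₀ q.
  −0.13·log₁₀(0.26) = 0.07605
  −0.45·log₁₀(0.49) = 0.13941
  −0.02·log₁₀(0.04) = 0.02796
  −0.20·log₁₀(0.01) = 0.40000
  −0.20·log₁₀(0.20) = 0.13979
H(P,Q) = 0.7832 dits.

0.7832 dits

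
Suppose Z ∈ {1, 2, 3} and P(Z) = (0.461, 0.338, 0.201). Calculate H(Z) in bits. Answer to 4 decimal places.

H(Z) = −Σ p·log₂ p.
  −(0.461)·log₂(0.461) = 0.51501
  −(0.338)·log₂(0.338) = 0.52894
  −(0.201)·log₂(0.201) = 0.46526
Sum: 0.51501 + 0.52894 + 0.46526 = 1.5092 bits.

1.5092 bits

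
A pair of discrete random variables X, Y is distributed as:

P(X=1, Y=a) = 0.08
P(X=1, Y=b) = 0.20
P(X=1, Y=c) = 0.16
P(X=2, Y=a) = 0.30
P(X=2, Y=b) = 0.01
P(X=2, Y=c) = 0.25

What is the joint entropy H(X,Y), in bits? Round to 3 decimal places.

H(X,Y) = −Σ p(x,y)·log₂ p(x,y) over all 6 cells.
  cell (1,a): −0.08·log₂0.08 = 0.2915
  cell (1,b): −0.20·log₂0.20 = 0.4644
  cell (1,c): −0.16·log₂0.16 = 0.4230
  cell (2,a): −0.30·log₂0.30 = 0.5211
  cell (2,b): −0.01·log₂0.01 = 0.0664
  cell (2,c): −0.25·log₂0.25 = 0.5000
Sum = 2.266 bits.

2.266 bits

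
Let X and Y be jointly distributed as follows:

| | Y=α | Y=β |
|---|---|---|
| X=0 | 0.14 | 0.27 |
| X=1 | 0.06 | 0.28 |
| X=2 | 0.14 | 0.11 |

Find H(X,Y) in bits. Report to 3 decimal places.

H(X,Y) = −Σ p(x,y)·log₂ p(x,y) over all 6 cells.
  cell (0,α): −0.14·log₂0.14 = 0.3971
  cell (0,β): −0.27·log₂0.27 = 0.5100
  cell (1,α): −0.06·log₂0.06 = 0.2435
  cell (1,β): −0.28·log₂0.28 = 0.5142
  cell (2,α): −0.14·log₂0.14 = 0.3971
  cell (2,β): −0.11·log₂0.11 = 0.3503
Sum = 2.412 bits.

2.412 bits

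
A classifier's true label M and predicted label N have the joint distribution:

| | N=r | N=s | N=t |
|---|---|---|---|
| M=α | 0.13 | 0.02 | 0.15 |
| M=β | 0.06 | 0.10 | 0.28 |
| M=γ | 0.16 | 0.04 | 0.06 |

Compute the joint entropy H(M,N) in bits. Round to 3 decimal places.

2.848 bits

H(M,N) = −Σ p(x,y)·log₂ p(x,y) over all 9 cells.
  cell (α,r): −0.13·log₂0.13 = 0.3826
  cell (α,s): −0.02·log₂0.02 = 0.1129
  cell (α,t): −0.15·log₂0.15 = 0.4105
  cell (β,r): −0.06·log₂0.06 = 0.2435
  cell (β,s): −0.10·log₂0.10 = 0.3322
  cell (β,t): −0.28·log₂0.28 = 0.5142
  cell (γ,r): −0.16·log₂0.16 = 0.4230
  cell (γ,s): −0.04·log₂0.04 = 0.1858
  cell (γ,t): −0.06·log₂0.06 = 0.2435
Sum = 2.848 bits.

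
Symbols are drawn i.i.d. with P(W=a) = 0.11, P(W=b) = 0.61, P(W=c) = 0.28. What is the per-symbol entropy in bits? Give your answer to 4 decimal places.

1.2995 bits

H(W) = −Σ p·log₂ p.
  −(0.11)·log₂(0.11) = 0.35029
  −(0.61)·log₂(0.61) = 0.43500
  −(0.28)·log₂(0.28) = 0.51422
Sum: 0.35029 + 0.43500 + 0.51422 = 1.2995 bits.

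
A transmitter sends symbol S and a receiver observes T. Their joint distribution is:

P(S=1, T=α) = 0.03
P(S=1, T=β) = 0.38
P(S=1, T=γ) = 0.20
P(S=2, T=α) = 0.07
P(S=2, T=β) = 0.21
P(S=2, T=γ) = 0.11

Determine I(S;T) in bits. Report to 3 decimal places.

0.032 bits

Marginals: p(S) = (0.6100, 0.3900), p(T) = (0.1000, 0.5900, 0.3100).
I(S;T) = Σ p(x,y)·log₂[p(x,y)/(p(x)p(y))].
  (1,α): 0.03·log₂(0.4918) = -0.0307
  (1,β): 0.38·log₂(1.0558) = 0.0298
  (1,γ): 0.20·log₂(1.0576) = 0.0162
  (2,α): 0.07·log₂(1.7949) = 0.0591
  (2,β): 0.21·log₂(0.9126) = -0.0277
  (2,γ): 0.11·log₂(0.9098) = -0.0150
Sum = 0.032 bits.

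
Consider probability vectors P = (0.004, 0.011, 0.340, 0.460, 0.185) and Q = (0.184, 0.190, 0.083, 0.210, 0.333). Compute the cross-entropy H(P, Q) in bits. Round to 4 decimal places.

H(P,Q) = −Σ p·log₂ q.
  −0.004·log₂(0.184) = 0.00977
  −0.011·log₂(0.190) = 0.02636
  −0.340·log₂(0.083) = 1.22085
  −0.460·log₂(0.210) = 1.03571
  −0.185·log₂(0.333) = 0.29349
H(P,Q) = 2.5862 bits.

2.5862 bits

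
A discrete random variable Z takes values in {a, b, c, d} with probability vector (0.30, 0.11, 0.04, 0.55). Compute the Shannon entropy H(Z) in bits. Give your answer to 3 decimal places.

1.532 bits

H(Z) = −Σ p·log₂ p.
  −(0.30)·log₂(0.30) = 0.5211
  −(0.11)·log₂(0.11) = 0.3503
  −(0.04)·log₂(0.04) = 0.1858
  −(0.55)·log₂(0.55) = 0.4744
Sum: 0.5211 + 0.3503 + 0.1858 + 0.4744 = 1.532 bits.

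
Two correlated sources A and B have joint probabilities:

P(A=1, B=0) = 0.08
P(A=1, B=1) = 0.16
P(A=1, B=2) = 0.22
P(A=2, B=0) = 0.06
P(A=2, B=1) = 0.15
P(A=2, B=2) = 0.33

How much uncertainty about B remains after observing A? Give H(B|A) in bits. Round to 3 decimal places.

1.382 bits

Marginals: p(A) = (0.4600, 0.5400), p(B) = (0.1400, 0.3100, 0.5500).
H(B|A) = Σ p(A) · H(B|A=·).
  A=1: p=0.4600, H(B|A=1) = 1.4777
  A=2: p=0.5400, H(B|A=2) = 1.2997
Weighted sum = 1.382 bits.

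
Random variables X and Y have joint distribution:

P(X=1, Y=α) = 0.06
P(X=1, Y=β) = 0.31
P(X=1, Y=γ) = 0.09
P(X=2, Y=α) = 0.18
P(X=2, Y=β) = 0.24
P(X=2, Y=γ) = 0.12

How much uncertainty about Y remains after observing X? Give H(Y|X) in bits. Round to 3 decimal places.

Marginals: p(X) = (0.4600, 0.5400), p(Y) = (0.2400, 0.5500, 0.2100).
H(Y|X) = Σ p(X) · H(Y|X=·).
  X=1: p=0.4600, H(Y|X=1) = 1.2275
  X=2: p=0.5400, H(Y|X=2) = 1.5305
Weighted sum = 1.391 bits.

1.391 bits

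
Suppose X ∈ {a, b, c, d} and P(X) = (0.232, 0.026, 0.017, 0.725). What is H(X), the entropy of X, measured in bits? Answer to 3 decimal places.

H(X) = −Σ p·log₂ p.
  −(0.232)·log₂(0.232) = 0.4890
  −(0.026)·log₂(0.026) = 0.1369
  −(0.017)·log₂(0.017) = 0.0999
  −(0.725)·log₂(0.725) = 0.3364
Sum: 0.4890 + 0.1369 + 0.0999 + 0.3364 = 1.062 bits.

1.062 bits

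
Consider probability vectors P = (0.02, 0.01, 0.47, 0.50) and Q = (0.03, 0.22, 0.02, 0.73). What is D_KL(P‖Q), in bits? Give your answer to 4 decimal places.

1.8114 bits

D(P‖Q) = Σ p·log₂(p/q).
  0.02·log₂(0.02/0.03) = -0.01170
  0.01·log₂(0.01/0.22) = -0.04459
  0.47·log₂(0.47/0.02) = 2.14066
  0.50·log₂(0.50/0.73) = -0.27298
D(P‖Q) = 1.8114 bits.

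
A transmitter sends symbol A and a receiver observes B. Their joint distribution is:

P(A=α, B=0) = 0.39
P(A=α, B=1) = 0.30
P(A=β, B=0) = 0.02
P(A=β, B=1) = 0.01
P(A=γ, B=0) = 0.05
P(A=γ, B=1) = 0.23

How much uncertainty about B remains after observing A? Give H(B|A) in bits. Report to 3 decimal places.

Chain rule: H(B|A) = H(A,B) − H(A).
Marginals: p(A) = (0.6900, 0.0300, 0.2800), p(B) = (0.4600, 0.5400).
H(A,B) = 1.9340 bits; H(A) = 1.0354 bits.
H(B|A) = 1.9340 − 1.0354 = 0.899 bits.

0.899 bits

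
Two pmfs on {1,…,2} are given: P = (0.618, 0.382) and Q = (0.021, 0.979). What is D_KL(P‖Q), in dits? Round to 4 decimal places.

D(P‖Q) = Σ p·log₁₀(p/q).
  0.618·log₁₀(0.618/0.021) = 0.90770
  0.382·log₁₀(0.382/0.979) = -0.15613
D(P‖Q) = 0.7516 dits.

0.7516 dits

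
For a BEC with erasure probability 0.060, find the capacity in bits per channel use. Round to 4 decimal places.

Binary erasure channel: capacity C = 1 − ε.
C = 1 − 0.060 = 0.9400 bits per channel use.

0.9400 bits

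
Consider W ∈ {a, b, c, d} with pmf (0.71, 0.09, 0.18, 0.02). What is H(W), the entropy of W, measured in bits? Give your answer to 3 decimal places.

H(W) = −Σ p·log₂ p.
  −(0.71)·log₂(0.71) = 0.3508
  −(0.09)·log₂(0.09) = 0.3127
  −(0.18)·log₂(0.18) = 0.4453
  −(0.02)·log₂(0.02) = 0.1129
Sum: 0.3508 + 0.3127 + 0.4453 + 0.1129 = 1.222 bits.

1.222 bits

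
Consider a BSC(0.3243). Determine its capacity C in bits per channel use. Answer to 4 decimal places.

0.0910 bits

Binary symmetric channel: C = 1 − h₂(ε) where h₂ is the binary entropy function.
h₂(0.3243) = −0.3243·log₂0.3243 − 0.6757·log₂0.6757 = 0.9090.
C = 1 − 0.9090 = 0.0910 bits per channel use.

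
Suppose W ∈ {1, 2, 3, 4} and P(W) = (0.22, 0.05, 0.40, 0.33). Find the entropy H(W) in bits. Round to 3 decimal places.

1.753 bits

H(W) = −Σ p·log₂ p.
  −(0.22)·log₂(0.22) = 0.4806
  −(0.05)·log₂(0.05) = 0.2161
  −(0.40)·log₂(0.40) = 0.5288
  −(0.33)·log₂(0.33) = 0.5278
Sum: 0.4806 + 0.2161 + 0.5288 + 0.5278 = 1.753 bits.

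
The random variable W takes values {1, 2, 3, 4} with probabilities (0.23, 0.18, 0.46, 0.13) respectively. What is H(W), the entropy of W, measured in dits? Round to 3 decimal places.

0.551 dits

H(W) = −Σ p·log₁₀ p.
  −(0.23)·log₁₀(0.23) = 0.1468
  −(0.18)·log₁₀(0.18) = 0.1341
  −(0.46)·log₁₀(0.46) = 0.1551
  −(0.13)·log₁₀(0.13) = 0.1152
Sum: 0.1468 + 0.1341 + 0.1551 + 0.1152 = 0.551 dits.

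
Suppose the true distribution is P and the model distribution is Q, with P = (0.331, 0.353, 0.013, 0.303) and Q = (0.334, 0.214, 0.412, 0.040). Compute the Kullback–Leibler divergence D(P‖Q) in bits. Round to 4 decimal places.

D(P‖Q) = Σ p·log₂(p/q).
  0.331·log₂(0.331/0.334) = -0.00431
  0.353·log₂(0.353/0.214) = 0.25489
  0.013·log₂(0.013/0.412) = -0.06482
  0.303·log₂(0.303/0.040) = 0.88514
D(P‖Q) = 1.0709 bits.

1.0709 bits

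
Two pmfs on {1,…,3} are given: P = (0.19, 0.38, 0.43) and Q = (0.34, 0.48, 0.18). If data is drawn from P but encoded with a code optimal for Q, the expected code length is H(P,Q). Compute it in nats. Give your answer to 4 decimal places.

H(P,Q) = −Σ p·ln q.
  −0.19·ln(0.34) = 0.20497
  −0.38·ln(0.48) = 0.27891
  −0.43·ln(0.18) = 0.73736
H(P,Q) = 1.2212 nats.

1.2212 nats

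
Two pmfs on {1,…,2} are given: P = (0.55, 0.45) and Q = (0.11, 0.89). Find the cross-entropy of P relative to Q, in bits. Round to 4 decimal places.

H(P,Q) = −Σ p·log₂ q.
  −0.55·log₂(0.11) = 1.75143
  −0.45·log₂(0.89) = 0.07566
H(P,Q) = 1.8271 bits.

1.8271 bits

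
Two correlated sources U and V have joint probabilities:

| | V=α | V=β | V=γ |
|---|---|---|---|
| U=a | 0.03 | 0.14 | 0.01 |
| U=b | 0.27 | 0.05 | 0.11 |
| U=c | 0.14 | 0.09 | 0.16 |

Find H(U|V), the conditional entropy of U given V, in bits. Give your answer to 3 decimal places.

Marginals: p(U) = (0.1800, 0.4300, 0.3900), p(V) = (0.4400, 0.2800, 0.2800).
H(U|V) = Σ p(V) · H(U|V=·).
  V=α: p=0.4400, H(U|V=α) = 1.2222
  V=β: p=0.2800, H(U|V=β) = 1.4701
  V=γ: p=0.2800, H(U|V=γ) = 1.1626
Weighted sum = 1.275 bits.

1.275 bits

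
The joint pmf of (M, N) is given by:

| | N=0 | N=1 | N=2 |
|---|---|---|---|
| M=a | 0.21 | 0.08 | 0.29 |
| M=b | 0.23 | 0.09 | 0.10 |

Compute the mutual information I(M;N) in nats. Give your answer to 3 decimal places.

Marginals: p(M) = (0.5800, 0.4200), p(N) = (0.4400, 0.1700, 0.3900).
I(M;N) = H(M) + H(N) − H(M,N).
H(M) = 0.6803, H(N) = 1.0297, H(M,N) = 1.6738.
I(M;N) = 0.6803 + 1.0297 − 1.6738 = 0.036 nats.

0.036 nats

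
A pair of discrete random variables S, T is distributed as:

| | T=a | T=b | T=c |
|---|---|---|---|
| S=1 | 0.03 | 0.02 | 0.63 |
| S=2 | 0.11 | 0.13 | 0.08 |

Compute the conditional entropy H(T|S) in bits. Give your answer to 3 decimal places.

Marginals: p(S) = (0.6800, 0.3200), p(T) = (0.1400, 0.1500, 0.7100).
H(T|S) = Σ p(S) · H(T|S=·).
  S=1: p=0.6800, H(T|S=1) = 0.4504
  S=2: p=0.3200, H(T|S=2) = 1.5575
Weighted sum = 0.805 bits.

0.805 bits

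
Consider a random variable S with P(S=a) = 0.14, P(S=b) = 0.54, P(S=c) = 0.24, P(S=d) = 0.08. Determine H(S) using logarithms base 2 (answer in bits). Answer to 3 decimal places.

1.663 bits

H(S) = −Σ p·log₂ p.
  −(0.14)·log₂(0.14) = 0.3971
  −(0.54)·log₂(0.54) = 0.4800
  −(0.24)·log₂(0.24) = 0.4941
  −(0.08)·log₂(0.08) = 0.2915
Sum: 0.3971 + 0.4800 + 0.4941 + 0.2915 = 1.663 bits.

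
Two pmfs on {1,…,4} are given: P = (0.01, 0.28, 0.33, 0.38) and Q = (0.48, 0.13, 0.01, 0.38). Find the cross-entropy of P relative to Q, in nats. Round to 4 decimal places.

2.4660 nats

H(P,Q) = −Σ p·ln q.
  −0.01·ln(0.48) = 0.00734
  −0.28·ln(0.13) = 0.57126
  −0.33·ln(0.01) = 1.51971
  −0.38·ln(0.38) = 0.36768
H(P,Q) = 2.4660 nats.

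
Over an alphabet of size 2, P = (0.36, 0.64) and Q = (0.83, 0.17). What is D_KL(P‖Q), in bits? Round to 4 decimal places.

D(P‖Q) = Σ p·log₂(p/q).
  0.36·log₂(0.36/0.83) = -0.43384
  0.64·log₂(0.64/0.17) = 1.22402
D(P‖Q) = 0.7902 bits.

0.7902 bits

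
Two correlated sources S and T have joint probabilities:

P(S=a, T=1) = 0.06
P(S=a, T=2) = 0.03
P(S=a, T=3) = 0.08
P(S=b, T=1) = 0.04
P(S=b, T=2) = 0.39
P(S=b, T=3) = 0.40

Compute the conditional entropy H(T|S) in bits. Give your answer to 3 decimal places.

1.273 bits

Chain rule: H(T|S) = H(S,T) − H(S).
Marginals: p(S) = (0.1700, 0.8300), p(T) = (0.1000, 0.4200, 0.4800).
H(S,T) = 1.9311 bits; H(S) = 0.6577 bits.
H(T|S) = 1.9311 − 0.6577 = 1.273 bits.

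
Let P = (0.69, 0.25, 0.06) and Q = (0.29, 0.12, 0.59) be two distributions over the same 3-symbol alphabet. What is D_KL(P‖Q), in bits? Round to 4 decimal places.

0.9297 bits

D(P‖Q) = Σ p·log₂(p/q).
  0.69·log₂(0.69/0.29) = 0.86287
  0.25·log₂(0.25/0.12) = 0.26472
  0.06·log₂(0.06/0.59) = -0.19786
D(P‖Q) = 0.9297 bits.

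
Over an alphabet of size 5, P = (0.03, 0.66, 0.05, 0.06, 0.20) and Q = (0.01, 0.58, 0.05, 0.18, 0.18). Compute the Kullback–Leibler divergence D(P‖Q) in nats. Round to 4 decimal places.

0.0734 nats

D(P‖Q) = Σ p·ln(p/q).
  0.03·ln(0.03/0.01) = 0.03296
  0.66·ln(0.66/0.58) = 0.08528
  0.05·ln(0.05/0.05) = 0.00000
  0.06·ln(0.06/0.18) = -0.06592
  0.20·ln(0.20/0.18) = 0.02107
D(P‖Q) = 0.0734 nats.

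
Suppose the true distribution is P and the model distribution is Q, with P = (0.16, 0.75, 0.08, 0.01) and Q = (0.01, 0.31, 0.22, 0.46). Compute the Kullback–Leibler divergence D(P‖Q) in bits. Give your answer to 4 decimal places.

1.4240 bits

D(P‖Q) = Σ p·log₂(p/q).
  0.16·log₂(0.16/0.01) = 0.64000
  0.75·log₂(0.75/0.31) = 0.95597
  0.08·log₂(0.08/0.22) = -0.11675
  0.01·log₂(0.01/0.46) = -0.05524
D(P‖Q) = 1.4240 bits.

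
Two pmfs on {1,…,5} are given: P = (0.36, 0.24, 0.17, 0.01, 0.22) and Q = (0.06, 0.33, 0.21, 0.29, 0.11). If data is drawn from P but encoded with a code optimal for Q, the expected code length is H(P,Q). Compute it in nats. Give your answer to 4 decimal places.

H(P,Q) = −Σ p·ln q.
  −0.36·ln(0.06) = 1.01283
  −0.24·ln(0.33) = 0.26608
  −0.17·ln(0.21) = 0.26531
  −0.01·ln(0.29) = 0.01238
  −0.22·ln(0.11) = 0.48560
H(P,Q) = 2.0422 nats.

2.0422 nats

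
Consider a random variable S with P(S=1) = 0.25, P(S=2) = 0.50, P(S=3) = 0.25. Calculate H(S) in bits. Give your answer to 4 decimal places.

H(S) = −Σ p·log₂ p.
  −(0.25)·log₂(0.25) = 0.50000
  −(0.50)·log₂(0.50) = 0.50000
  −(0.25)·log₂(0.25) = 0.50000
Sum: 0.50000 + 0.50000 + 0.50000 = 1.5000 bits.

1.5000 bits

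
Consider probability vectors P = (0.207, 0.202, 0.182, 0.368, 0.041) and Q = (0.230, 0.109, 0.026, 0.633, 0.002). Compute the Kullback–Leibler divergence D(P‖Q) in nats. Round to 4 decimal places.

0.3812 nats

D(P‖Q) = Σ p·ln(p/q).
  0.207·ln(0.207/0.230) = -0.02181
  0.202·ln(0.202/0.109) = 0.12462
  0.182·ln(0.182/0.026) = 0.35416
  0.368·ln(0.368/0.633) = -0.19960
  0.041·ln(0.041/0.002) = 0.12384
D(P‖Q) = 0.3812 nats.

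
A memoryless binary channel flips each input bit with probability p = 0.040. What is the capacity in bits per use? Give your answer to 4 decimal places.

Binary symmetric channel: C = 1 − h₂(ε) where h₂ is the binary entropy function.
h₂(0.040) = −0.040·log₂0.040 − 0.960·log₂0.960 = 0.2423.
C = 1 − 0.2423 = 0.7577 bits per channel use.

0.7577 bits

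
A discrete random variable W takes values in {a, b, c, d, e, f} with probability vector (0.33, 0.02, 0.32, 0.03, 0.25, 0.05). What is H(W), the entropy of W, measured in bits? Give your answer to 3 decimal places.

2.035 bits

H(W) = −Σ p·log₂ p.
  −(0.33)·log₂(0.33) = 0.5278
  −(0.02)·log₂(0.02) = 0.1129
  −(0.32)·log₂(0.32) = 0.5260
  −(0.03)·log₂(0.03) = 0.1518
  −(0.25)·log₂(0.25) = 0.5000
  −(0.05)·log₂(0.05) = 0.2161
Sum: 0.5278 + 0.1129 + 0.5260 + 0.1518 + 0.5000 + 0.2161 = 2.035 bits.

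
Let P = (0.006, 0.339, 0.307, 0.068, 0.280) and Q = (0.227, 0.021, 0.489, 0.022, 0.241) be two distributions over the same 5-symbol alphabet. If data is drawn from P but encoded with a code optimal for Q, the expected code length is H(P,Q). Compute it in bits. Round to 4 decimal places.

3.1683 bits

H(P,Q) = −Σ p·log₂ q.
  −0.006·log₂(0.227) = 0.01284
  −0.339·log₂(0.021) = 1.88941
  −0.307·log₂(0.489) = 0.31685
  −0.068·log₂(0.022) = 0.37443
  −0.280·log₂(0.241) = 0.57481
H(P,Q) = 3.1683 bits.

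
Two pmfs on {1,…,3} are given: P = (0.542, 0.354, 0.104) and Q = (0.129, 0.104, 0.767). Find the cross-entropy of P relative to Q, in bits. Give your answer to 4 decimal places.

2.7971 bits

H(P,Q) = −Σ p·log₂ q.
  −0.542·log₂(0.129) = 1.60137
  −0.354·log₂(0.104) = 1.15593
  −0.104·log₂(0.767) = 0.03980
H(P,Q) = 2.7971 bits.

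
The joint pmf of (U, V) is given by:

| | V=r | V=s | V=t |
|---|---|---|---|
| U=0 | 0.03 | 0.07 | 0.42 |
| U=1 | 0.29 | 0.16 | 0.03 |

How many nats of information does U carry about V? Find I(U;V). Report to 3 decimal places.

0.341 nats

Marginals: p(U) = (0.5200, 0.4800), p(V) = (0.3200, 0.2300, 0.4500).
I(U;V) = Σ p(x,y)·ln[p(x,y)/(p(x)p(y))].
  (0,r): 0.03·ln(0.1803) = -0.0514
  (0,s): 0.07·ln(0.5853) = -0.0375
  (0,t): 0.42·ln(1.7949) = 0.2457
  (1,r): 0.29·ln(1.8880) = 0.1843
  (1,s): 0.16·ln(1.4493) = 0.0594
  (1,t): 0.03·ln(0.1389) = -0.0592
Sum = 0.341 nats.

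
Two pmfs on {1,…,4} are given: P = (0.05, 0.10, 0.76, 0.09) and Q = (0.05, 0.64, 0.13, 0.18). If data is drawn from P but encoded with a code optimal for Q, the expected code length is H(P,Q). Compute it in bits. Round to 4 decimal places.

2.7401 bits

H(P,Q) = −Σ p·log₂ q.
  −0.05·log₂(0.05) = 0.21610
  −0.10·log₂(0.64) = 0.06439
  −0.76·log₂(0.13) = 2.23700
  −0.09·log₂(0.18) = 0.22265
H(P,Q) = 2.7401 bits.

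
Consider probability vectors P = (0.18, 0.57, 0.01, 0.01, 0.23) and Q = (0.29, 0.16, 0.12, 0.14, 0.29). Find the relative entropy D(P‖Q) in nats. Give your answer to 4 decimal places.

D(P‖Q) = Σ p·ln(p/q).
  0.18·ln(0.18/0.29) = -0.08585
  0.57·ln(0.57/0.16) = 0.72416
  0.01·ln(0.01/0.12) = -0.02485
  0.01·ln(0.01/0.14) = -0.02639
  0.23·ln(0.23/0.29) = -0.05331
D(P‖Q) = 0.5338 nats.

0.5338 nats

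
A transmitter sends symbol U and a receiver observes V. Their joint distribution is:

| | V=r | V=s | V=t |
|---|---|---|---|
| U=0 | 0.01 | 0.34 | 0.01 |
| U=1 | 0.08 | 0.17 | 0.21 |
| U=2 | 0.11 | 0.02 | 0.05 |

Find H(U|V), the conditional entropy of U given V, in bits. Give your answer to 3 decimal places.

Marginals: p(U) = (0.3600, 0.4600, 0.1800), p(V) = (0.2000, 0.5300, 0.2700).
H(U|V) = Σ p(V) · H(U|V=·).
  V=r: p=0.2000, H(U|V=r) = 1.2192
  V=s: p=0.5300, H(U|V=s) = 1.1155
  V=t: p=0.2700, H(U|V=t) = 0.9087
Weighted sum = 1.080 bits.

1.080 bits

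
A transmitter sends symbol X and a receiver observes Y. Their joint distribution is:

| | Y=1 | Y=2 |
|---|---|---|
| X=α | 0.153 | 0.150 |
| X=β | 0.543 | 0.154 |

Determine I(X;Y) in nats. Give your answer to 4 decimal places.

Marginals: p(X) = (0.3030, 0.6970), p(Y) = (0.6960, 0.3040).
I(X;Y) = H(X) + H(Y) − H(X,Y).
H(X) = 0.6134, H(Y) = 0.6142, H(X,Y) = 1.1915.
I(X;Y) = 0.6134 + 0.6142 − 1.1915 = 0.0361 nats.

0.0361 nats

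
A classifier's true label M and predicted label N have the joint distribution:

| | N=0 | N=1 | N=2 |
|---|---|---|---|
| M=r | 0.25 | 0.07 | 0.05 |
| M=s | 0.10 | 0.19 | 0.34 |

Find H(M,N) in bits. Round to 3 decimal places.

H(M,N) = −Σ p(x,y)·log₂ p(x,y) over all 6 cells.
  cell (r,0): −0.25·log₂0.25 = 0.5000
  cell (r,1): −0.07·log₂0.07 = 0.2686
  cell (r,2): −0.05·log₂0.05 = 0.2161
  cell (s,0): −0.10·log₂0.10 = 0.3322
  cell (s,1): −0.19·log₂0.19 = 0.4552
  cell (s,2): −0.34·log₂0.34 = 0.5292
Sum = 2.301 bits.

2.301 bits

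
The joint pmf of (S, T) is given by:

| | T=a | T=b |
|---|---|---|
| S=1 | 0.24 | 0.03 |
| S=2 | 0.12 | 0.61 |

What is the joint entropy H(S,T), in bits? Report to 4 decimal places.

1.4480 bits

H(S,T) = −Σ p(x,y)·log₂ p(x,y) over all 4 cells.
  cell (1,a): −0.24·log₂0.24 = 0.49413
  cell (1,b): −0.03·log₂0.03 = 0.15177
  cell (2,a): −0.12·log₂0.12 = 0.36707
  cell (2,b): −0.61·log₂0.61 = 0.43500
Sum = 1.4480 bits.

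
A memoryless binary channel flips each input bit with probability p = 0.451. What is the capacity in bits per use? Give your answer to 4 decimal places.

Binary symmetric channel: C = 1 − h₂(ε) where h₂ is the binary entropy function.
h₂(0.451) = −0.451·log₂0.451 − 0.549·log₂0.549 = 0.9931.
C = 1 − 0.9931 = 0.0069 bits per channel use.

0.0069 bits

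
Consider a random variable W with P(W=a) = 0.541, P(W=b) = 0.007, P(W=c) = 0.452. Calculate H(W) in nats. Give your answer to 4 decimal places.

H(W) = −Σ p·ln p.
  −(0.541)·ln(0.541) = 0.33236
  −(0.007)·ln(0.007) = 0.03473
  −(0.452)·ln(0.452) = 0.35892
Sum: 0.33236 + 0.03473 + 0.35892 = 0.7260 nats.

0.7260 nats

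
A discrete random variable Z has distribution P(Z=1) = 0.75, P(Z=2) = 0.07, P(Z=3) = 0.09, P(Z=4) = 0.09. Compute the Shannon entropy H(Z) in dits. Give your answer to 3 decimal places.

0.363 dits

H(Z) = −Σ p·log₁₀ p.
  −(0.75)·log₁₀(0.75) = 0.0937
  −(0.07)·log₁₀(0.07) = 0.0808
  −(0.09)·log₁₀(0.09) = 0.0941
  −(0.09)·log₁₀(0.09) = 0.0941
Sum: 0.0937 + 0.0808 + 0.0941 + 0.0941 = 0.363 dits.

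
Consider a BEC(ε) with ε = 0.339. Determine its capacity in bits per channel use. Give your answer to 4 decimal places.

0.6610 bits

Binary erasure channel: capacity C = 1 − ε.
C = 1 − 0.339 = 0.6610 bits per channel use.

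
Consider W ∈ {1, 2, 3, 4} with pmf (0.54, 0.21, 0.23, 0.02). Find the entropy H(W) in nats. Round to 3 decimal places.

1.077 nats

H(W) = −Σ p·ln p.
  −(0.54)·ln(0.54) = 0.3327
  −(0.21)·ln(0.21) = 0.3277
  −(0.23)·ln(0.23) = 0.3380
  −(0.02)·ln(0.02) = 0.0782
Sum: 0.3327 + 0.3277 + 0.3380 + 0.0782 = 1.077 nats.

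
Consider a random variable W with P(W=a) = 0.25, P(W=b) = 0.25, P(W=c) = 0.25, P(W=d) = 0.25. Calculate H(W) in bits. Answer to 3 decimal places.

H(W) = −Σ p·log₂ p.
  −(0.25)·log₂(0.25) = 0.5000
  −(0.25)·log₂(0.25) = 0.5000
  −(0.25)·log₂(0.25) = 0.5000
  −(0.25)·log₂(0.25) = 0.5000
Sum: 0.5000 + 0.5000 + 0.5000 + 0.5000 = 2.000 bits.

2.000 bits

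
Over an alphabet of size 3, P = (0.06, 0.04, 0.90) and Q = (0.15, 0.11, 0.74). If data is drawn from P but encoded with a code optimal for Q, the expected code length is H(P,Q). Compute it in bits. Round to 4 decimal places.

0.6826 bits

H(P,Q) = −Σ p·log₂ q.
  −0.06·log₂(0.15) = 0.16422
  −0.04·log₂(0.11) = 0.12738
  −0.90·log₂(0.74) = 0.39096
H(P,Q) = 0.6826 bits.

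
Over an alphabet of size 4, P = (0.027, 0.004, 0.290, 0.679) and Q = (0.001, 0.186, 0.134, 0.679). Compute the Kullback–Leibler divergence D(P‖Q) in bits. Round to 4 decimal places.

D(P‖Q) = Σ p·log₂(p/q).
  0.027·log₂(0.027/0.001) = 0.12838
  0.004·log₂(0.004/0.186) = -0.02216
  0.290·log₂(0.290/0.134) = 0.32301
  0.679·log₂(0.679/0.679) = 0.00000
D(P‖Q) = 0.4292 bits.

0.4292 bits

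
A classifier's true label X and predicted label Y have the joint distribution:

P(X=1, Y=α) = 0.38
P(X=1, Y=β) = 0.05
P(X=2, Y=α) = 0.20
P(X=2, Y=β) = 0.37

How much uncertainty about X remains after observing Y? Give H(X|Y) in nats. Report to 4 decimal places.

0.5269 nats

Chain rule: H(X|Y) = H(X,Y) − H(Y).
Marginals: p(X) = (0.4300, 0.5700), p(Y) = (0.5800, 0.4200).
H(X,Y) = 1.2072 nats; H(Y) = 0.6803 nats.
H(X|Y) = 1.2072 − 0.6803 = 0.5269 nats.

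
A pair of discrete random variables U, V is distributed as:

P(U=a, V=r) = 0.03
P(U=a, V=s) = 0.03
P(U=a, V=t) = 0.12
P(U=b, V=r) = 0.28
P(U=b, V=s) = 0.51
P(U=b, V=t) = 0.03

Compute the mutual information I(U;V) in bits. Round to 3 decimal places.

Marginals: p(U) = (0.1800, 0.8200), p(V) = (0.3100, 0.5400, 0.1500).
I(U;V) = Σ p(x,y)·log₂[p(x,y)/(p(x)p(y))].
  (a,r): 0.03·log₂(0.5376) = -0.0269
  (a,s): 0.03·log₂(0.3086) = -0.0509
  (a,t): 0.12·log₂(4.4444) = 0.2582
  (b,r): 0.28·log₂(1.1015) = 0.0390
  (b,s): 0.51·log₂(1.1518) = 0.1040
  (b,t): 0.03·log₂(0.2439) = -0.0611
Sum = 0.262 bits.

0.262 bits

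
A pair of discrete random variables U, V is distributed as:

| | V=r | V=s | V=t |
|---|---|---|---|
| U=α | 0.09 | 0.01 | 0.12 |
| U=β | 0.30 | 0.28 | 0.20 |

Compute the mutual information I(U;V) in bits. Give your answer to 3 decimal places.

0.088 bits

Marginals: p(U) = (0.2200, 0.7800), p(V) = (0.3900, 0.2900, 0.3200).
I(U;V) = H(U) + H(V) − H(U,V).
H(U) = 0.7602, H(V) = 1.5737, H(U,V) = 2.2459.
I(U;V) = 0.7602 + 1.5737 − 2.2459 = 0.088 bits.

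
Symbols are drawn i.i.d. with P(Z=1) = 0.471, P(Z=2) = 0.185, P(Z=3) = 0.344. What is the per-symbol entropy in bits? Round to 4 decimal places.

1.4916 bits

H(Z) = −Σ p·log₂ p.
  −(0.471)·log₂(0.471) = 0.51160
  −(0.185)·log₂(0.185) = 0.45036
  −(0.344)·log₂(0.344) = 0.52959
Sum: 0.51160 + 0.45036 + 0.52959 = 1.4916 bits.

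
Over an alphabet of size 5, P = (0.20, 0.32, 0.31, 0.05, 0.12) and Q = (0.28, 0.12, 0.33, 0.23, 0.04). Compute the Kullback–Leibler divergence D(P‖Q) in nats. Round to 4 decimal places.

D(P‖Q) = Σ p·ln(p/q).
  0.20·ln(0.20/0.28) = -0.06729
  0.32·ln(0.32/0.12) = 0.31387
  0.31·ln(0.31/0.33) = -0.01938
  0.05·ln(0.05/0.23) = -0.07630
  0.12·ln(0.12/0.04) = 0.13183
D(P‖Q) = 0.2827 nats.

0.2827 nats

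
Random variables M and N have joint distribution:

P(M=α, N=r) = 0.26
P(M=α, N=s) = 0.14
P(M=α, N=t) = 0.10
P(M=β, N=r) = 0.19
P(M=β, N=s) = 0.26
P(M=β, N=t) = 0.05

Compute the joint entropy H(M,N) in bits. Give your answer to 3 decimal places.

2.411 bits

H(M,N) = −Σ p(x,y)·log₂ p(x,y) over all 6 cells.
  cell (α,r): −0.26·log₂0.26 = 0.5053
  cell (α,s): −0.14·log₂0.14 = 0.3971
  cell (α,t): −0.10·log₂0.10 = 0.3322
  cell (β,r): −0.19·log₂0.19 = 0.4552
  cell (β,s): −0.26·log₂0.26 = 0.5053
  cell (β,t): −0.05·log₂0.05 = 0.2161
Sum = 2.411 bits.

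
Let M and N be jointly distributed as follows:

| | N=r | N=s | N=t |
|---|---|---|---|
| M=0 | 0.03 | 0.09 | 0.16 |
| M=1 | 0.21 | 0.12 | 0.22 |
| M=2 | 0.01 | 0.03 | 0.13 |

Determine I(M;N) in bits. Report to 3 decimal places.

Marginals: p(M) = (0.2800, 0.5500, 0.1700), p(N) = (0.2500, 0.2400, 0.5100).
I(M;N) = H(M) + H(N) − H(M,N).
H(M) = 1.4232, H(N) = 1.4896, H(M,N) = 2.8088.
I(M;N) = 1.4232 + 1.4896 − 2.8088 = 0.104 bits.

0.104 bits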